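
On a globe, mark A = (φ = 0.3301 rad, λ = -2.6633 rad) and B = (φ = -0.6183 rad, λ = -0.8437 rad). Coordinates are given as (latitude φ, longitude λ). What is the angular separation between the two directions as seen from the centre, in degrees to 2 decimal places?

112.19°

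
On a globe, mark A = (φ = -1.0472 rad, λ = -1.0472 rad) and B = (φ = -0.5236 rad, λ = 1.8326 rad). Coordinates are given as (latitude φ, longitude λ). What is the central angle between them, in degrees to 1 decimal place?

Let φ₁ = -1.0472 rad, φ₂ = -0.5236 rad, and Δλ = 2.8798 rad.
cos c = sin φ₁ sin φ₂ + cos φ₁ cos φ₂ cos Δλ = (-0.8660)(-0.5000) + (0.5000)(0.8660)(-0.9659) = 0.01476,
so c = arccos(0.01476) = 1.55604 rad.
So the angular separation is 89.2°.

89.2°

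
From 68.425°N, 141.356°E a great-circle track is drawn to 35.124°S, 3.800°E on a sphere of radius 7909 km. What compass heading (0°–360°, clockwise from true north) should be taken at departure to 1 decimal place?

302.4°

With φ₁ = 1.1942, φ₂ = -0.6130, Δλ = -2.4008 rad, the forward-azimuth formula gives
θ = atan2( sin Δλ cos φ₂ , cos φ₁ sin φ₂ − sin φ₁ cos φ₂ cos Δλ ) = atan2(-0.5520, 0.3497) = -57.64°.
Adding 360° brings this into [0°, 360°): 302.4°.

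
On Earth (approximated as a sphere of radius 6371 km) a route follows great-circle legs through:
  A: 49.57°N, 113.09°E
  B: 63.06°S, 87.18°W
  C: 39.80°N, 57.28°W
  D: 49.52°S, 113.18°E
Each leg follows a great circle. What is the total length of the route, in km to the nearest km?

Leg A→B: central angle 2.8378 rad, distance 18079.8 km.
Leg B→C: central angle 1.8430 rad, distance 11742.1 km.
Leg C→D: central angle 2.9351 rad, distance 18699.2 km.
Total: 18079.8 + 11742.1 + 18699.2 ≈ 48521 km.

48521 km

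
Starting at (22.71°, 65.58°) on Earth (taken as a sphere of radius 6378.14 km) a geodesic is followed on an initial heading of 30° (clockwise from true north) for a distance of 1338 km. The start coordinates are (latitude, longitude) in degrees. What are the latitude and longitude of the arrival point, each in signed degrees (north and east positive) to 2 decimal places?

Angular distance δ = d/R = 1338/6378.14 = 0.20978 rad; initial bearing θ = 0.5236 rad.
sin φ₂ = sin φ₁ cos δ + cos φ₁ sin δ cos θ = (0.3861)(0.9781) + (0.9225)(0.2082)(0.8660) = 0.5440, so φ₂ = 32.95°.
Δλ = atan2(sin θ sin δ cos φ₁, cos δ − sin φ₁ sin φ₂) = atan2(0.0960, 0.7681) = 7.128°.
λ₂ = 65.580° + 7.128° = 72.71°.

32.95°, 72.71°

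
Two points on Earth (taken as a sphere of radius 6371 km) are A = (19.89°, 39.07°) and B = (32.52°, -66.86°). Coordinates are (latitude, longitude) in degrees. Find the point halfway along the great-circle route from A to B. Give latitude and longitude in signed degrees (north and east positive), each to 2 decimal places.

Central angle δ = 1.6055 rad. Interpolating on the sphere with fraction f = 0.5:
P = [sin((1−f)δ)·A + sin(fδ)·B] / sin δ = 0.7197·A + 0.7197·B in Cartesian coordinates,
giving P = (0.7639, -0.1315, 0.6318), i.e. latitude 39.18°, longitude -9.77°.

39.18°, -9.77°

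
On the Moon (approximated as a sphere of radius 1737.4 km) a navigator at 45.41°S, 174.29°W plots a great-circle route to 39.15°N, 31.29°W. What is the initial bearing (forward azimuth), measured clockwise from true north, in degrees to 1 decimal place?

89.7°

With φ₁ = -0.7926, φ₂ = 0.6833, Δλ = 2.4958 rad, the forward-azimuth formula gives
θ = atan2( sin Δλ cos φ₂ , cos φ₁ sin φ₂ − sin φ₁ cos φ₂ cos Δλ ) = atan2(0.4667, 0.0022) = 89.73°.
So the initial bearing is 89.7°.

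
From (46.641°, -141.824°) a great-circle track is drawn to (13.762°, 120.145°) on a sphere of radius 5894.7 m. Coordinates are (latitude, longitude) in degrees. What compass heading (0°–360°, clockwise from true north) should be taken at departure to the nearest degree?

With φ₁ = 0.8140, φ₂ = 0.2402, Δλ = -1.7110 rad, the forward-azimuth formula gives
θ = atan2( sin Δλ cos φ₂ , cos φ₁ sin φ₂ − sin φ₁ cos φ₂ cos Δλ ) = atan2(-0.9618, 0.2620) = -74.76°.
Adding 360° brings this into [0°, 360°): 285°.

285°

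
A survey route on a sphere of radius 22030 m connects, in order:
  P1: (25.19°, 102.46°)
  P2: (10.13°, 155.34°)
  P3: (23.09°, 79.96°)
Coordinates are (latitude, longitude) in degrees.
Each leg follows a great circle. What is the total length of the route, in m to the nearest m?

48033 m

Leg P1→P2: central angle 0.9117 rad, distance 20083.7 m.
Leg P2→P3: central angle 1.2687 rad, distance 27949.0 m.
Total: 20083.7 + 27949.0 ≈ 48033 m.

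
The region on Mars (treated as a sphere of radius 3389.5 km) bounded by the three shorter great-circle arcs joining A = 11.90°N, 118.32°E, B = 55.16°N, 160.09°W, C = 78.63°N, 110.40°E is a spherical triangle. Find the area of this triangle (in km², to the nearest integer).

4991649 km²

Side lengths (central angles): a = 0.6341, b = 1.1667, c = 1.3171 rad; semiperimeter s = 1.5589.
By l'Huilier's theorem, tan(E/4) = √[tan(s/2) tan((s−a)/2) tan((s−b)/2) tan((s−c)/2)], giving spherical excess E = 0.4345 rad.
Area = E·R² = 0.4345 × (3389.5)² ≈ 4991649 km².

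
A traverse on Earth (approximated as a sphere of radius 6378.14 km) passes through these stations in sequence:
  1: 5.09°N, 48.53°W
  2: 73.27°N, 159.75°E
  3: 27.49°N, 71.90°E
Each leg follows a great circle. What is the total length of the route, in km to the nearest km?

Leg 1→2: central angle 1.7391 rad, distance 11092.4 km.
Leg 2→3: central angle 1.1022 rad, distance 7030.0 km.
Total: 11092.4 + 7030.0 ≈ 18122 km.

18122 km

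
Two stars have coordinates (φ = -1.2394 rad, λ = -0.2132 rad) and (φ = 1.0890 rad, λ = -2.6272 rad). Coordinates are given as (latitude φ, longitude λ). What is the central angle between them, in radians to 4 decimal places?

2.8257 rad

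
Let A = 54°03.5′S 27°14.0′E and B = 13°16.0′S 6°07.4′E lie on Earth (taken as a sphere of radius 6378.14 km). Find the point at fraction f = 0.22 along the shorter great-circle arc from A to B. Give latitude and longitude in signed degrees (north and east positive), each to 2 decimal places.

-45.46°, 20.28°

The central angle between A and B is δ = 0.7688 rad.
With f = 0.22, the slerp weights are sin((1−f)δ)/sin δ = 0.8117 and sin(fδ)/sin δ = 0.2421.
Weighted sum of the unit vectors: (0.8117)·(0.5219,0.2686,-0.8096) + (0.2421)·(0.9678,0.1038,-0.2295) = (0.6579, 0.2432, -0.7127).
Converting back: φ = atan2(z, √(x²+y²)) = -45.46°, λ = atan2(y, x) = 20.28°.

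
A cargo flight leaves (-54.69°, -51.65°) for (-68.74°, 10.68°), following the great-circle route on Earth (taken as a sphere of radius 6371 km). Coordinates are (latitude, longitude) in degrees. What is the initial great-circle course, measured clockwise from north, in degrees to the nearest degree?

141°

With φ₁ = -0.9545, φ₂ = -1.1997, Δλ = 1.0879 rad, the forward-azimuth formula gives
θ = atan2( sin Δλ cos φ₂ , cos φ₁ sin φ₂ − sin φ₁ cos φ₂ cos Δλ ) = atan2(0.3211, -0.4013) = 141.33°.
So the initial bearing is 141°.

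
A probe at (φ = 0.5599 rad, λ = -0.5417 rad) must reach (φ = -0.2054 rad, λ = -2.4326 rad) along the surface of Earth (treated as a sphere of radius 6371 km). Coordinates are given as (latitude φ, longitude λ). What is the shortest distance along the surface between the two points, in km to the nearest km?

12418 km

In radians: φ₁ = 0.5599, φ₂ = -0.2054, Δλ = -108.341° = -1.8909 rad.
Haversine: a = sin²(Δφ/2) + cos φ₁ cos φ₂ sin²(Δλ/2) = 0.1394 + (0.8473)(0.9790)(0.6573) = 0.68467.
Central angle c = 2·arcsin(√a) = 1.94909 rad.
Distance = R·c = 6371 × 1.9491 ≈ 12418 km.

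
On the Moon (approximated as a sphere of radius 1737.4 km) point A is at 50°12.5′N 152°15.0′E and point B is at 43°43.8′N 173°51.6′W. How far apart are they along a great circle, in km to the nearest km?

721 km

In radians: φ₁ = 0.8763, φ₂ = 0.7632, Δλ = 33.890° = 0.5915 rad.
cos c = sin φ₁ sin φ₂ + cos φ₁ cos φ₂ cos Δλ = (0.7684)(0.6913) + (0.6400)(0.7226)(0.8301) = 0.91505,
so c = arccos(0.91505) = 0.41517 rad.
Distance = R·c = 1737.4 × 0.4152 ≈ 721 km.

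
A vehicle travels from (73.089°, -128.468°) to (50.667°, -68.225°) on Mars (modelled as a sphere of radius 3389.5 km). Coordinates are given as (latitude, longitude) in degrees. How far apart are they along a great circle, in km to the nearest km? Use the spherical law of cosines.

1996 km

Let φ₁ = 1.2756 rad, φ₂ = 0.8843 rad, and Δλ = 1.0514 rad.
cos c = sin φ₁ sin φ₂ + cos φ₁ cos φ₂ cos Δλ = (0.9568)(0.7735) + (0.2909)(0.6338)(0.4963) = 0.83154,
so c = arccos(0.83154) = 0.58893 rad.
Distance = R·c = 3389.5 × 0.5889 ≈ 1996 km.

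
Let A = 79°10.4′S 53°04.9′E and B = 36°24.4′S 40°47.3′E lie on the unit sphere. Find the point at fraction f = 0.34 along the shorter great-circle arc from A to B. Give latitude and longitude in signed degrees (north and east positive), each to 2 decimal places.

-64.74°, 44.53°

The central angle between A and B is δ = 0.7515 rad.
With f = 0.34, the slerp weights are sin((1−f)δ)/sin δ = 0.6971 and sin(fδ)/sin δ = 0.3702.
Weighted sum of the unit vectors: (0.6971)·(0.1128,0.1502,-0.9822) + (0.3702)·(0.6094,0.5258,-0.5935) = (0.3042, 0.2993, -0.9044).
Converting back: φ = atan2(z, √(x²+y²)) = -64.74°, λ = atan2(y, x) = 44.53°.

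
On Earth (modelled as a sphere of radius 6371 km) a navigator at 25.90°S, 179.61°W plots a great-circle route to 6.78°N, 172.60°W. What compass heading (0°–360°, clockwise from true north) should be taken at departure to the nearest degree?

13°

Δλ = 7.010° = 0.1223 rad.
y = sin Δλ · cos φ₂ = (0.1220)(0.9930) = 0.1212
x = cos φ₁ sin φ₂ − sin φ₁ cos φ₂ cos Δλ = (0.8996)(0.1181) − (-0.4368)(0.9930)(0.9925) = 0.5367
θ = atan2(y, x) = 12.72°, so the bearing is 13°.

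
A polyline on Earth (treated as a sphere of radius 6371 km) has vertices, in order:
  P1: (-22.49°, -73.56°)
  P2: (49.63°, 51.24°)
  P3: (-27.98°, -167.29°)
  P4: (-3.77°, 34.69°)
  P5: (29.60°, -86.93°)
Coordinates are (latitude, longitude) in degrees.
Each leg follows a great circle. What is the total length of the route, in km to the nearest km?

59365 km

Leg P1→P2: central angle 2.2562 rad, distance 14374.2 km.
Leg P2→P3: central angle 2.5063 rad, distance 15967.9 km.
Leg P3→P4: central angle 2.4756 rad, distance 15772.0 km.
Leg P4→P5: central angle 2.0799 rad, distance 13250.7 km.
Total: 14374.2 + 15967.9 + 15772.0 + 13250.7 ≈ 59365 km.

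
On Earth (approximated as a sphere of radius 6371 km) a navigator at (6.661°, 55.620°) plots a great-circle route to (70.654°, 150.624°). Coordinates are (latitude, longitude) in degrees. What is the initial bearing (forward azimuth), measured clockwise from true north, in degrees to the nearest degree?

Δλ = 95.004° = 1.6581 rad.
y = sin Δλ · cos φ₂ = (0.9962)(0.3313) = 0.3300
x = cos φ₁ sin φ₂ − sin φ₁ cos φ₂ cos Δλ = (0.9932)(0.9435) − (0.1160)(0.3313)(-0.0872) = 0.9405
θ = atan2(y, x) = 19.33°, so the bearing is 19°.

19°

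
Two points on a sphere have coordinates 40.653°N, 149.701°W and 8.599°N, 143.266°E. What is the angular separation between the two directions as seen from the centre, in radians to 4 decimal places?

Let φ₁ = 0.7095 rad, φ₂ = 0.1501 rad, and Δλ = -1.1699 rad.
Haversine: a = sin²(Δφ/2) + cos φ₁ cos φ₂ sin²(Δλ/2) = 0.0762 + (0.7587)(0.9888)(0.3049) = 0.30494.
Central angle c = 2·arcsin(√a) = 1.17004 rad.
So the angular separation is 1.1700 rad.

1.1700 rad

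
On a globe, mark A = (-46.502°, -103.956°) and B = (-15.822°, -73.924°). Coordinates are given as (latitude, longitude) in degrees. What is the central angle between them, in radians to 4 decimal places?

0.6902 rad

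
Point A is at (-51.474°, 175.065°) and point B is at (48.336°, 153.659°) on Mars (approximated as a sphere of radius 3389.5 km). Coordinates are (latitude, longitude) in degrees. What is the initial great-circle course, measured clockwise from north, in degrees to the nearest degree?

346°

Δλ = -21.406° = -0.3736 rad.
y = sin Δλ · cos φ₂ = (-0.3650)(0.6648) = -0.2426
x = cos φ₁ sin φ₂ − sin φ₁ cos φ₂ cos Δλ = (0.6229)(0.7471) − (-0.7823)(0.6648)(0.9310) = 0.9495
θ = atan2(y, x) = -14.33°; adding 360° gives 346°.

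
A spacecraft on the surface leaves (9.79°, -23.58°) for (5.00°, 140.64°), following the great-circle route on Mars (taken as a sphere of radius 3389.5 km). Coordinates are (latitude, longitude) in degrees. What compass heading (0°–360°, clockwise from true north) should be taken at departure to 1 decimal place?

47.4°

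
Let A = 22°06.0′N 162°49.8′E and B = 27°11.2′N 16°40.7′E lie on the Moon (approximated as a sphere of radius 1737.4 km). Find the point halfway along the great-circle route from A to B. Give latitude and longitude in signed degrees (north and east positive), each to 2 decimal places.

The central angle between A and B is δ = 2.1090 rad.
With f = 0.5, the slerp weights are sin((1−f)δ)/sin δ = 1.0128 and sin(fδ)/sin δ = 1.0128.
Weighted sum of the unit vectors: (1.0128)·(-0.8852,0.2735,0.3762) + (1.0128)·(0.8521,0.2553,0.4569) = (-0.0336, 0.5356, 0.8438).
Converting back: φ = atan2(z, √(x²+y²)) = 57.54°, λ = atan2(y, x) = 93.59°.

57.54°, 93.59°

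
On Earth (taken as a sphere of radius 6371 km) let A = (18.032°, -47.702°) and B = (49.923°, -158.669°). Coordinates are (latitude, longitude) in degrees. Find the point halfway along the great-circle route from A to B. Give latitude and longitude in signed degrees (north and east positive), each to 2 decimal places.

The central angle between A and B is δ = 1.5530 rad.
With f = 0.5, the slerp weights are sin((1−f)δ)/sin δ = 0.7009 and sin(fδ)/sin δ = 0.7009.
Weighted sum of the unit vectors: (0.7009)·(0.6399,-0.7033,0.3095) + (0.7009)·(-0.5997,-0.2342,0.7652) = (0.0282, -0.6571, 0.7533).
Converting back: φ = atan2(z, √(x²+y²)) = 48.87°, λ = atan2(y, x) = -87.54°.

48.87°, -87.54°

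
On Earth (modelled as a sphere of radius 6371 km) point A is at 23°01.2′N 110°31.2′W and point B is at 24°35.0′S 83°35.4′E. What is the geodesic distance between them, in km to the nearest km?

18570 km

In radians: φ₁ = 0.4018, φ₂ = -0.4291, Δλ = -165.890° = -2.8953 rad.
Haversine: a = sin²(Δφ/2) + cos φ₁ cos φ₂ sin²(Δλ/2) = 0.1629 + (0.9204)(0.9094)(0.9849) = 0.98719.
Central angle c = 2·arcsin(√a) = 2.91473 rad.
Distance = R·c = 6371 × 2.9147 ≈ 18570 km.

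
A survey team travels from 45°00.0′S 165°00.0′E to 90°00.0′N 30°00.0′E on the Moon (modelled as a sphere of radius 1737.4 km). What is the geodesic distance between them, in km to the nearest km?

4094 km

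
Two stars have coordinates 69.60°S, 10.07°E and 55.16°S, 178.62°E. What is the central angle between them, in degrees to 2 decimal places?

54.96°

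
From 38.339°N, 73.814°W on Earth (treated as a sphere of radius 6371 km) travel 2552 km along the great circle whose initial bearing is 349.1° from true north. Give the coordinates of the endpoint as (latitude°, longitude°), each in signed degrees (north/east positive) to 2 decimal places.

Angular distance δ = d/R = 2552/6371 = 0.40057 rad; initial bearing θ = 6.0929 rad.
sin φ₂ = sin φ₁ cos δ + cos φ₁ sin δ cos θ = (0.6203)(0.9208) + (0.7844)(0.3899)(0.9820) = 0.8715, so φ₂ = 60.64°.
Δλ = atan2(sin θ sin δ cos φ₁, cos δ − sin φ₁ sin φ₂) = atan2(-0.0578, 0.3802) = -8.649°.
λ₂ = -73.814° − 8.649° = -82.46°.

60.64°, -82.46°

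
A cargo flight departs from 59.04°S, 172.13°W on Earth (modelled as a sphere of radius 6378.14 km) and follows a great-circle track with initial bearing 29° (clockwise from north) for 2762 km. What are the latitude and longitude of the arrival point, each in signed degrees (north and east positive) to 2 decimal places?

Angular distance δ = d/R = 2762/6378.14 = 0.43304 rad; initial bearing θ = 0.5061 rad.
sin φ₂ = sin φ₁ cos δ + cos φ₁ sin δ cos θ = (-0.8575)(0.9077) + (0.5144)(0.4196)(0.8746) = -0.5896, so φ₂ = -36.13°.
Δλ = atan2(sin θ sin δ cos φ₁, cos δ − sin φ₁ sin φ₂) = atan2(0.1047, 0.4021) = 14.588°.
λ₂ = -172.130° + 14.588° = -157.54°.

-36.13°, -157.54°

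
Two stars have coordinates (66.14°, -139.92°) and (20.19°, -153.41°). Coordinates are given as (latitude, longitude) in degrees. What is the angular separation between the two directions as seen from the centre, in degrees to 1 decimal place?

In radians: φ₁ = 1.1544, φ₂ = 0.3524, Δλ = -13.490° = -0.2354 rad.
cos c = sin φ₁ sin φ₂ + cos φ₁ cos φ₂ cos Δλ = (0.9145)(0.3451) + (0.4045)(0.9386)(0.9724) = 0.68481,
so c = arccos(0.68481) = 0.81645 rad.
So the angular separation is 46.8°.

46.8°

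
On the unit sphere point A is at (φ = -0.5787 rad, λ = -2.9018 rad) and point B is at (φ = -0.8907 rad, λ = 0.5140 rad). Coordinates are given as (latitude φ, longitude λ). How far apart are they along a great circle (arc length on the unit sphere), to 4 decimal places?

1.6524

Let φ₁ = -0.5787 rad, φ₂ = -0.8907 rad, and Δλ = -2.8674 rad.
cos c = sin φ₁ sin φ₂ + cos φ₁ cos φ₂ cos Δλ = (-0.5469)(-0.7775) + (0.8372)(0.6289)(-0.9626) = -0.08155,
so c = arccos(-0.08155) = 1.65244 rad.
On the unit sphere the arc length equals the central angle: 1.6524.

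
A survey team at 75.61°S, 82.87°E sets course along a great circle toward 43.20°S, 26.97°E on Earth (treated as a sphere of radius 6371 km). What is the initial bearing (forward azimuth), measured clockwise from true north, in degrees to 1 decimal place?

With φ₁ = -1.3196, φ₂ = -0.7540, Δλ = -0.9756 rad, the forward-azimuth formula gives
θ = atan2( sin Δλ cos φ₂ , cos φ₁ sin φ₂ − sin φ₁ cos φ₂ cos Δλ ) = atan2(-0.6036, 0.2257) = -69.50°.
Adding 360° brings this into [0°, 360°): 290.5°.

290.5°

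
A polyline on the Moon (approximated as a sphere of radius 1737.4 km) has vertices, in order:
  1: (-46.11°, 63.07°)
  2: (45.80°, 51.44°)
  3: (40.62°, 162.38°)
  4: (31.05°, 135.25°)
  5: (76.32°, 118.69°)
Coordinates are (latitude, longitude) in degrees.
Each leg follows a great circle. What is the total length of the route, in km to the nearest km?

Leg 1→2: central angle 1.6141 rad, distance 2804.3 km.
Leg 2→3: central angle 1.2895 rad, distance 2240.4 km.
Leg 3→4: central angle 0.4164 rad, distance 723.5 km.
Leg 4→5: central angle 0.8019 rad, distance 1393.2 km.
Total: 2804.3 + 2240.4 + 723.5 + 1393.2 ≈ 7161 km.

7161 km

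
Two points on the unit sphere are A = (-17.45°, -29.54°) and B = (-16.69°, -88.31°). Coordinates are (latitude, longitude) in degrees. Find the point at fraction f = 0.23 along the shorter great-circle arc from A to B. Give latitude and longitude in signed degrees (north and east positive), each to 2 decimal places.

-18.93°, -43.00°

Central angle δ = 0.9765 rad. Interpolating on the sphere with fraction f = 0.23:
P = [sin((1−f)δ)·A + sin(fδ)·B] / sin δ = 0.8244·A + 0.2688·B in Cartesian coordinates,
giving P = (0.6918, -0.6451, -0.3244), i.e. latitude -18.93°, longitude -43.00°.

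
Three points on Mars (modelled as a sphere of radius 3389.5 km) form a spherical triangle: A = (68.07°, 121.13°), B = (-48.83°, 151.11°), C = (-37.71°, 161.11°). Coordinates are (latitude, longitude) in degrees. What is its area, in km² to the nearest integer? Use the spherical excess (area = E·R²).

Side lengths (central angles): a = 0.2315, b = 1.9188, c = 2.0775 rad; semiperimeter s = 2.1139.
By l'Huilier's theorem, tan(E/4) = √[tan(s/2) tan((s−a)/2) tan((s−b)/2) tan((s−c)/2)], giving spherical excess E = 0.2629 rad.
Area = E·R² = 0.2629 × (3389.5)² ≈ 3020455 km².

3020455 km²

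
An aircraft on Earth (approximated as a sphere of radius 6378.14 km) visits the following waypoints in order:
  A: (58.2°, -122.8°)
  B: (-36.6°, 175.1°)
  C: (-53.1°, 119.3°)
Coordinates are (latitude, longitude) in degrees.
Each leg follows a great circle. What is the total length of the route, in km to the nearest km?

Leg A→B: central angle 1.8847 rad, distance 12020.9 km.
Leg B→C: central angle 0.7262 rad, distance 4631.5 km.
Total: 12020.9 + 4631.5 ≈ 16652 km.

16652 km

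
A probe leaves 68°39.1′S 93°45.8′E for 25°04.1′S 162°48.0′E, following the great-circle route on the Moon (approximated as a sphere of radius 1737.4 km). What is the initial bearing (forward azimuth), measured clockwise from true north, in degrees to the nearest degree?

80°

With φ₁ = -1.1982, φ₂ = -0.4375, Δλ = 1.2049 rad, the forward-azimuth formula gives
θ = atan2( sin Δλ cos φ₂ , cos φ₁ sin φ₂ − sin φ₁ cos φ₂ cos Δλ ) = atan2(0.8458, 0.1476) = 80.10°.
So the initial bearing is 80°.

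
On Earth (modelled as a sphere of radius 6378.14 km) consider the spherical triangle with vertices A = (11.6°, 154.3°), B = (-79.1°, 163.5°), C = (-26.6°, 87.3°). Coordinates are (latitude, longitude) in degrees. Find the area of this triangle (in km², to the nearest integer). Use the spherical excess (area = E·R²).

36930416 km²

Side lengths (central angles): a = 1.0701, b = 1.3158, c = 1.5854 rad; semiperimeter s = 1.9857.
By l'Huilier's theorem, tan(E/4) = √[tan(s/2) tan((s−a)/2) tan((s−b)/2) tan((s−c)/2)], giving spherical excess E = 0.9078 rad.
Area = E·R² = 0.9078 × (6378.14)² ≈ 36930416 km².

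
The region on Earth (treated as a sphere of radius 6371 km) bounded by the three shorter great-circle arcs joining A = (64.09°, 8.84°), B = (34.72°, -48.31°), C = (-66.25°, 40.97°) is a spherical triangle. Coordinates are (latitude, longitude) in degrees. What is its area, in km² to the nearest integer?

64142734 km²

Side lengths (central angles): a = 2.1143, b = 2.3108, c = 0.7854 rad; semiperimeter s = 2.6052.
By l'Huilier's theorem, tan(E/4) = √[tan(s/2) tan((s−a)/2) tan((s−b)/2) tan((s−c)/2)], giving spherical excess E = 1.5803 rad.
Area = E·R² = 1.5803 × (6371)² ≈ 64142734 km².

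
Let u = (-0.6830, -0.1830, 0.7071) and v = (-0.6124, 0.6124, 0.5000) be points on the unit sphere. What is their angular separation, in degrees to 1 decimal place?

u·v = 0.6598; |u| = 1.0000, |v| = 1.0000.
cos θ = (u·v)/(|u||v|) = 0.6597, so θ = 48.7°.

48.7°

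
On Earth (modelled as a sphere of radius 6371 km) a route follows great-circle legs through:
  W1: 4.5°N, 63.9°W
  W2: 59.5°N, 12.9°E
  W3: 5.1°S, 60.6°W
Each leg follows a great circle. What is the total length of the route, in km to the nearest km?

18415 km

Leg W1→W2: central angle 1.3866 rad, distance 8834.1 km.
Leg W2→W3: central angle 1.5038 rad, distance 9580.5 km.
Total: 8834.1 + 9580.5 ≈ 18415 km.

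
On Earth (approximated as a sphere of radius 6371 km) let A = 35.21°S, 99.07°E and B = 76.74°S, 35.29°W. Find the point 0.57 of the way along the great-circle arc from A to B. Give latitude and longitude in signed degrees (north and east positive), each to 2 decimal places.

The central angle between A and B is δ = 1.1261 rad.
With f = 0.57, the slerp weights are sin((1−f)δ)/sin δ = 0.5157 and sin(fδ)/sin δ = 0.6632.
Weighted sum of the unit vectors: (0.5157)·(-0.1288,0.8068,-0.5766) + (0.6632)·(0.1872,-0.1325,-0.9733) = (0.0577, 0.3282, -0.9428).
Converting back: φ = atan2(z, √(x²+y²)) = -70.54°, λ = atan2(y, x) = 80.02°.

-70.54°, 80.02°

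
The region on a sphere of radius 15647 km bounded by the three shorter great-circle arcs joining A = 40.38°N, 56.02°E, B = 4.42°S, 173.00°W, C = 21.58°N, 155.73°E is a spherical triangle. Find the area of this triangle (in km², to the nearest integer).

17263579 km²

Side lengths (central angles): a = 0.7011, b = 1.4517, c = 2.1508 rad; semiperimeter s = 2.1518.
By l'Huilier's theorem, tan(E/4) = √[tan(s/2) tan((s−a)/2) tan((s−b)/2) tan((s−c)/2)], giving spherical excess E = 0.0705 rad.
Area = E·R² = 0.0705 × (15647)² ≈ 17263579 km².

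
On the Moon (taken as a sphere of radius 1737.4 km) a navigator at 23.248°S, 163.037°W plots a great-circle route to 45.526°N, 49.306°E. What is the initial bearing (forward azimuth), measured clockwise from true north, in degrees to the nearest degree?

318°

Δλ = -147.657° = -2.5771 rad.
y = sin Δλ · cos φ₂ = (-0.5350)(0.7006) = -0.3748
x = cos φ₁ sin φ₂ − sin φ₁ cos φ₂ cos Δλ = (0.9188)(0.7136) − (-0.3947)(0.7006)(-0.8449) = 0.4220
θ = atan2(y, x) = -41.61°; adding 360° gives 318°.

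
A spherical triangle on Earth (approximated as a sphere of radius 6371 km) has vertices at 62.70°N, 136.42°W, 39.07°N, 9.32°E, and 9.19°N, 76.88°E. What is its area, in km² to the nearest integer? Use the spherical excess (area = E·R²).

Side lengths (central angles): a = 1.1667, b = 1.8096, c = 1.3018 rad; semiperimeter s = 2.1390.
By l'Huilier's theorem, tan(E/4) = √[tan(s/2) tan((s−a)/2) tan((s−b)/2) tan((s−c)/2)], giving spherical excess E = 1.0439 rad.
Area = E·R² = 1.0439 × (6371)² ≈ 42372370 km².

42372370 km²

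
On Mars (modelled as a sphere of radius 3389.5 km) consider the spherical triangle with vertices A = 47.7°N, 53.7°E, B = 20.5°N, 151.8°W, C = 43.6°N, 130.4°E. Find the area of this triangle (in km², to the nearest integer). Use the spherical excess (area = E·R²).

6199347 km²

Side lengths (central angles): a = 1.1757, b = 0.8993, c = 1.8859 rad; semiperimeter s = 1.9805.
By l'Huilier's theorem, tan(E/4) = √[tan(s/2) tan((s−a)/2) tan((s−b)/2) tan((s−c)/2)], giving spherical excess E = 0.5396 rad.
Area = E·R² = 0.5396 × (3389.5)² ≈ 6199347 km².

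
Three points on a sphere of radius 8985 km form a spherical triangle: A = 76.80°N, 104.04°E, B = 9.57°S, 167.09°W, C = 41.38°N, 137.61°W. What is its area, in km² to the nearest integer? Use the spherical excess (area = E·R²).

42955877 km²

Side lengths (central angles): a = 1.0072, b = 0.9737, c = 1.7289 rad; semiperimeter s = 1.8549.
By l'Huilier's theorem, tan(E/4) = √[tan(s/2) tan((s−a)/2) tan((s−b)/2) tan((s−c)/2)], giving spherical excess E = 0.5321 rad.
Area = E·R² = 0.5321 × (8985)² ≈ 42955877 km².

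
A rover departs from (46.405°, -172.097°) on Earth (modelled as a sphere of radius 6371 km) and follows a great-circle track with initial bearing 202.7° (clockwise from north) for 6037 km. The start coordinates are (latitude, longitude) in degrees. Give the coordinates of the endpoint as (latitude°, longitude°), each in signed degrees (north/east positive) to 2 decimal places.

-5.39°, 169.56°

Angular distance δ = d/R = 6037/6371 = 0.94757 rad; initial bearing θ = 3.5378 rad.
sin φ₂ = sin φ₁ cos δ + cos φ₁ sin δ cos θ = (0.7242)(0.5837) + (0.6896)(0.8120)(-0.9225) = -0.0938, so φ₂ = -5.39°.
Δλ = atan2(sin θ sin δ cos φ₁, cos δ − sin φ₁ sin φ₂) = atan2(-0.2161, 0.6516) = -18.345°.
λ₂ = -172.097° − 18.345° = -190.44° → 169.56° after wrapping to (−180°, 180°].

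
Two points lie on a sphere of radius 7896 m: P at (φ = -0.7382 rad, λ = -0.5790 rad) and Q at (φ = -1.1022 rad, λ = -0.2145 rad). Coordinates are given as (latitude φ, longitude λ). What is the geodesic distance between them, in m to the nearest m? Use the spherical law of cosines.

Let φ₁ = -0.7382 rad, φ₂ = -1.1022 rad, and Δλ = 0.3645 rad.
cos c = sin φ₁ sin φ₂ + cos φ₁ cos φ₂ cos Δλ = (-0.6730)(-0.8922) + (0.7397)(0.4516)(0.9343) = 0.91253,
so c = arccos(0.91253) = 0.42136 rad.
Distance = R·c = 7896 × 0.4214 ≈ 3327 m.

3327 m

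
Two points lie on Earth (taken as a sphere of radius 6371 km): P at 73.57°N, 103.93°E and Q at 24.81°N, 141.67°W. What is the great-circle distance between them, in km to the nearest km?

With latitudes φ₁ = 73.570°, φ₂ = 24.810° and longitude difference Δλ = 114.400°:
Haversine: a = sin²(Δφ/2) + cos φ₁ cos φ₂ sin²(Δλ/2) = 0.1704 + (0.2828)(0.9077)(0.7066) = 0.35179.
Central angle c = 2·arcsin(√a) = 1.26986 rad.
Distance = R·c = 6371 × 1.2699 ≈ 8090 km.

8090 km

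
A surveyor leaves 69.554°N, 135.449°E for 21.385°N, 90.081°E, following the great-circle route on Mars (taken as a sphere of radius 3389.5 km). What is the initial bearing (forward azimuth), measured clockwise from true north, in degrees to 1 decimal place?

Δλ = -45.368° = -0.7918 rad.
y = sin Δλ · cos φ₂ = (-0.7116)(0.9312) = -0.6626
x = cos φ₁ sin φ₂ − sin φ₁ cos φ₂ cos Δλ = (0.3493)(0.3646) − (0.9370)(0.9312)(0.7026) = -0.4856
θ = atan2(y, x) = -126.23°; adding 360° gives 233.8°.

233.8°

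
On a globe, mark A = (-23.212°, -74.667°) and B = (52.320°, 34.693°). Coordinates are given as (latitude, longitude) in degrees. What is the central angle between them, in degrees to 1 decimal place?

119.9°

Let φ₁ = -0.4051 rad, φ₂ = 0.9132 rad, and Δλ = 1.9087 rad.
Haversine: a = sin²(Δφ/2) + cos φ₁ cos φ₂ sin²(Δλ/2) = 0.3751 + (0.9191)(0.6113)(0.6658) = 0.74908.
Central angle c = 2·arcsin(√a) = 2.09227 rad.
So the angular separation is 119.9°.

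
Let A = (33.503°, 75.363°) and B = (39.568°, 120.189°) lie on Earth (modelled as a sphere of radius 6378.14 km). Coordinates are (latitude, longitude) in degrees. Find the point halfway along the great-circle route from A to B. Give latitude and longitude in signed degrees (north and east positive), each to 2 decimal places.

38.71°, 96.85°

Central angle δ = 0.6309 rad. Interpolating on the sphere with fraction f = 0.5:
P = [sin((1−f)δ)·A + sin(fδ)·B] / sin δ = 0.5260·A + 0.5260·B in Cartesian coordinates,
giving P = (-0.0931, 0.7748, 0.6253), i.e. latitude 38.71°, longitude 96.85°.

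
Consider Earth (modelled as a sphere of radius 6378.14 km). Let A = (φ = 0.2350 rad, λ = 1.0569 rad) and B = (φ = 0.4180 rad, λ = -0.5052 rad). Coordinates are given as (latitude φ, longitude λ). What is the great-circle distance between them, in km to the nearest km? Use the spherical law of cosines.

9365 km

With latitudes φ₁ = 13.465°, φ₂ = 23.950° and longitude difference Δλ = -89.502°:
cos c = sin φ₁ sin φ₂ + cos φ₁ cos φ₂ cos Δλ = (0.2328)(0.4059) + (0.9725)(0.9139)(0.0087) = 0.10225,
so c = arccos(0.10225) = 1.46837 rad.
Distance = R·c = 6378.14 × 1.4684 ≈ 9365 km.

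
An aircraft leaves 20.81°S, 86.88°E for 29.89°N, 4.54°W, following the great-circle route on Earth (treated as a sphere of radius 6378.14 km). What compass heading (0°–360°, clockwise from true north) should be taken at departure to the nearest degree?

Δλ = -91.420° = -1.5956 rad.
y = sin Δλ · cos φ₂ = (-0.9997)(0.8670) = -0.8667
x = cos φ₁ sin φ₂ − sin φ₁ cos φ₂ cos Δλ = (0.9348)(0.4983) − (-0.3553)(0.8670)(-0.0248) = 0.4582
θ = atan2(y, x) = -62.14°; adding 360° gives 298°.

298°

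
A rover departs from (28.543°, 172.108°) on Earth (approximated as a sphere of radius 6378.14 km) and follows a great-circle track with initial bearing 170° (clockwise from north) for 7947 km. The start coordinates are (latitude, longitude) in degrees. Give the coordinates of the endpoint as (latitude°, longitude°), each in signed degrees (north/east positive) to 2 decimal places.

Angular distance δ = d/R = 7947/6378.14 = 1.24597 rad; initial bearing θ = 2.9671 rad.
sin φ₂ = sin φ₁ cos δ + cos φ₁ sin δ cos θ = (0.4778)(0.3191) + (0.8785)(0.9477)(-0.9848) = -0.6674, so φ₂ = -41.87°.
Δλ = atan2(sin θ sin δ cos φ₁, cos δ − sin φ₁ sin φ₂) = atan2(0.1446, 0.6380) = 12.767°.
λ₂ = 172.108° + 12.767° = 184.87° → -175.13° after wrapping to (−180°, 180°].

-41.87°, -175.13°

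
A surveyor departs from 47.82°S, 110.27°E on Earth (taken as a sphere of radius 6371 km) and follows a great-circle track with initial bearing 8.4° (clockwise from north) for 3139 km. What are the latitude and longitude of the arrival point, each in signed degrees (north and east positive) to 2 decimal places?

Angular distance δ = d/R = 3139/6371 = 0.49270 rad; initial bearing θ = 0.1466 rad.
sin φ₂ = sin φ₁ cos δ + cos φ₁ sin δ cos θ = (-0.7410)(0.8811) + (0.6715)(0.4730)(0.9893) = -0.3387, so φ₂ = -19.80°.
Δλ = atan2(sin θ sin δ cos φ₁, cos δ − sin φ₁ sin φ₂) = atan2(0.0464, 0.6301) = 4.212°.
λ₂ = 110.270° + 4.212° = 114.48°.

-19.80°, 114.48°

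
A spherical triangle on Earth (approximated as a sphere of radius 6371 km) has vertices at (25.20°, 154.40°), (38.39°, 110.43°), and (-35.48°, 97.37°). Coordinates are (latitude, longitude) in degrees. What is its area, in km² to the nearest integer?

21993017 km²

Side lengths (central angles): a = 1.3064, b = 1.4163, c = 0.6843 rad; semiperimeter s = 1.7036.
By l'Huilier's theorem, tan(E/4) = √[tan(s/2) tan((s−a)/2) tan((s−b)/2) tan((s−c)/2)], giving spherical excess E = 0.5418 rad.
Area = E·R² = 0.5418 × (6371)² ≈ 21993017 km².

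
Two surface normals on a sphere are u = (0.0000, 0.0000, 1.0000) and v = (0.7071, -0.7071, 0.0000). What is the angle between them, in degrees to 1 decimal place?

u·v = 0.0000; |u| = 1.0000, |v| = 1.0000.
cos θ = (u·v)/(|u||v|) = 0.0000, so θ = 90.0°.

90.0°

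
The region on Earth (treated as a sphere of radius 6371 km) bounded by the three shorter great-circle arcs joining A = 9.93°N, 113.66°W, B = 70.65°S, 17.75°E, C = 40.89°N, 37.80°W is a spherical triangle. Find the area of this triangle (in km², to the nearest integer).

Side lengths (central angles): a = 2.0668, b = 1.2716, c = 1.9591 rad; semiperimeter s = 2.6487.
By l'Huilier's theorem, tan(E/4) = √[tan(s/2) tan((s−a)/2) tan((s−b)/2) tan((s−c)/2)], giving spherical excess E = 2.1416 rad.
Area = E·R² = 2.1416 × (6371)² ≈ 86926087 km².

86926087 km²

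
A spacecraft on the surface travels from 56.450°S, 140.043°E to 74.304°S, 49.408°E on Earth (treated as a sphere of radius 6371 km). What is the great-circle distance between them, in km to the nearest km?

4093 km

Let φ₁ = -0.9852 rad, φ₂ = -1.2968 rad, and Δλ = -1.5819 rad.
cos c = sin φ₁ sin φ₂ + cos φ₁ cos φ₂ cos Δλ = (-0.8334)(-0.9627) + (0.5527)(0.2705)(-0.0111) = 0.80067,
so c = arccos(0.80067) = 0.64238 rad.
Distance = R·c = 6371 × 0.6424 ≈ 4093 km.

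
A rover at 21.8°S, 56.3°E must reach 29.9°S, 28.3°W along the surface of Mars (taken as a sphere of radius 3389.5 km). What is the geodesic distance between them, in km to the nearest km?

Let φ₁ = -0.3805 rad, φ₂ = -0.5219 rad, and Δλ = -1.4765 rad.
cos c = sin φ₁ sin φ₂ + cos φ₁ cos φ₂ cos Δλ = (-0.3714)(-0.4985) + (0.9285)(0.8669)(0.0941) = 0.26087,
so c = arccos(0.26087) = 1.30687 rad.
Distance = R·c = 3389.5 × 1.3069 ≈ 4430 km.

4430 km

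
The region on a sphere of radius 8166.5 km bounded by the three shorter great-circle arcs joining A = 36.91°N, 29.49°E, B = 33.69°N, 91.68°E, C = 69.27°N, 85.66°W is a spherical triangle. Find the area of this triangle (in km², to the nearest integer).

38419552 km²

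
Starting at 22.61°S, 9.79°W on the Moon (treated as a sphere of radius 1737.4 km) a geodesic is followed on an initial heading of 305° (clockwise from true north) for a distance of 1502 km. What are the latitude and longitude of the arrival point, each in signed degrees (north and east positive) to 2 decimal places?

8.82°, -48.89°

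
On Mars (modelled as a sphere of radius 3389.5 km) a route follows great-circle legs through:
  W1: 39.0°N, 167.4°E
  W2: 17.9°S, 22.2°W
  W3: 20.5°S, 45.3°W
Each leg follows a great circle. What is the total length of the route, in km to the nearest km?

10605 km

Leg W1→W2: central angle 2.7456 rad, distance 9306.1 km.
Leg W2→W3: central angle 0.3831 rad, distance 1298.6 km.
Total: 9306.1 + 1298.6 ≈ 10605 km.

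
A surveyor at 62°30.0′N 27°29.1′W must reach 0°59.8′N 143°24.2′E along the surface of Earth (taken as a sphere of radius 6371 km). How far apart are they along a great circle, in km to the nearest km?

12913 km

Let φ₁ = 1.0908 rad, φ₂ = 0.0174 rad, and Δλ = 2.9826 rad.
cos c = sin φ₁ sin φ₂ + cos φ₁ cos φ₂ cos Δλ = (0.8870)(0.0174) + (0.4617)(0.9998)(-0.9874) = -0.44042,
so c = arccos(-0.44042) = 2.02687 rad.
Distance = R·c = 6371 × 2.0269 ≈ 12913 km.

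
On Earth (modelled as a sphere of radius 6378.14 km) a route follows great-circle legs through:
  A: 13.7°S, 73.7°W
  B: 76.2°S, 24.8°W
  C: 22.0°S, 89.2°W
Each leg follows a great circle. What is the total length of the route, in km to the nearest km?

14491 km

Leg A→B: central angle 1.1785 rad, distance 7516.4 km.
Leg B→C: central angle 1.0935 rad, distance 6974.7 km.
Total: 7516.4 + 6974.7 ≈ 14491 km.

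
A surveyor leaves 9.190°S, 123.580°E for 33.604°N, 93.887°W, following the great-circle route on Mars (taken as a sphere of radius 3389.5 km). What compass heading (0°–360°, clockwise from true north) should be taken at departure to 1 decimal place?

49.0°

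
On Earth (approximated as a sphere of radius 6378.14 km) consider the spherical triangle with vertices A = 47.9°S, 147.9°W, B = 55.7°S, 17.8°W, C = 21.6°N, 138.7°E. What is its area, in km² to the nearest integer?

Side lengths (central angles): a = 2.4729, b = 1.6660, c = 1.1922 rad; semiperimeter s = 2.6655.
By l'Huilier's theorem, tan(E/4) = √[tan(s/2) tan((s−a)/2) tan((s−b)/2) tan((s−c)/2)], giving spherical excess E = 1.6718 rad.
Area = E·R² = 1.6718 × (6378.14)² ≈ 68011535 km².

68011535 km²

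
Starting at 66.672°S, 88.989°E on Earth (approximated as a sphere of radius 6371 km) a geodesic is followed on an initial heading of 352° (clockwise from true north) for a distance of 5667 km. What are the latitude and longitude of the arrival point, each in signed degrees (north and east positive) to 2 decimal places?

-15.89°, 82.54°

Angular distance δ = d/R = 5667/6371 = 0.88950 rad; initial bearing θ = 6.1436 rad.
sin φ₂ = sin φ₁ cos δ + cos φ₁ sin δ cos θ = (-0.9183)(0.6298) + (0.3960)(0.7768)(0.9903) = -0.2737, so φ₂ = -15.89°.
Δλ = atan2(sin θ sin δ cos φ₁, cos δ − sin φ₁ sin φ₂) = atan2(-0.0428, 0.3785) = -6.453°.
λ₂ = 88.989° − 6.453° = 82.54°.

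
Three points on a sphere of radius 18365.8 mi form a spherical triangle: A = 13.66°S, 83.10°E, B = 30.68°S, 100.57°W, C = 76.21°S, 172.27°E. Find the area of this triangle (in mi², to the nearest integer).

Side lengths (central angles): a = 1.0406, b = 1.3359, c = 2.3653 rad; semiperimeter s = 2.3709.
By l'Huilier's theorem, tan(E/4) = √[tan(s/2) tan((s−a)/2) tan((s−b)/2) tan((s−c)/2)], giving spherical excess E = 0.2227 rad.
Area = E·R² = 0.2227 × (18365.8)² ≈ 75101182 mi².

75101182 mi²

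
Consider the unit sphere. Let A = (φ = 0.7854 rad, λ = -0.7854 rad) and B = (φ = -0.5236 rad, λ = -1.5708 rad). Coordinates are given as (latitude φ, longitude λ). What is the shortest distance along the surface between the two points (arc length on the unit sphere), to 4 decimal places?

With latitudes φ₁ = 45.000°, φ₂ = -30.000° and longitude difference Δλ = -45.000°:
cos c = sin φ₁ sin φ₂ + cos φ₁ cos φ₂ cos Δλ = (0.7071)(-0.5000) + (0.7071)(0.8660)(0.7071) = 0.07946,
so c = arccos(0.07946) = 1.49126 rad.
On the unit sphere the arc length equals the central angle: 1.4913.

1.4913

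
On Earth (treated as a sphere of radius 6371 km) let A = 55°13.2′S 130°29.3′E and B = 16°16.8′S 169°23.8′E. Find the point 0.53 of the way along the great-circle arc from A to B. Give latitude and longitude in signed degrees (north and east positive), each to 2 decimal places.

Central angle δ = 0.8549 rad. Interpolating on the sphere with fraction f = 0.53:
P = [sin((1−f)δ)·A + sin(fδ)·B] / sin δ = 0.5183·A + 0.5802·B in Cartesian coordinates,
giving P = (-0.7394, 0.3273, -0.5884), i.e. latitude -36.04°, longitude 156.12°.

-36.04°, 156.12°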